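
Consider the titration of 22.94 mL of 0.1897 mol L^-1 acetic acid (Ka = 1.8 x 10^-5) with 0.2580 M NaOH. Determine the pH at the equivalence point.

8.89

n(CH3COOH) = 0.1897 x 0.02294 = 0.004352 mol; V(NaOH) at equivalence = 0.004352/0.2580 = 0.01687 L.
At equivalence all the acid is converted to CH3COO-; total volume = 0.02294 + 0.01687 = 0.03981 L, so [CH3COO-] = 0.004352/0.03981 = 0.1093 M.
Kb = Kw/Ka = 1.0e-14 / 1.8 x 10^-5 = 5.56e-10.
[OH^-] = sqrt(Kb x [CH3COO-]) = sqrt(5.56e-10 x 0.1093) = 7.79e-6 M.
pOH = 5.11, so pH = 14.00 - 5.11 = 8.89.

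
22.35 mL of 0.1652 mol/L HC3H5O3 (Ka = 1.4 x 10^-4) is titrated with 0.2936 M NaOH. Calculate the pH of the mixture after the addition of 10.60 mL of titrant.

Initial n(HC3H5O3) = 0.1652 x 0.02235 = 0.003692 mol.
n(NaOH) added = 0.2936 x 0.01060 = 0.003112 mol, converting that many moles of HC3H5O3 to C3H5O3-.
Remaining n(HC3H5O3) = 0.0005801 mol; n(C3H5O3-) = 0.003112 mol.
By Henderson-Hasselbalch, pH = pKa + log([A^-]/[HA]) = 3.85 + log(0.003112/0.0005801) = 3.85 + (+0.73) = 4.58.

4.58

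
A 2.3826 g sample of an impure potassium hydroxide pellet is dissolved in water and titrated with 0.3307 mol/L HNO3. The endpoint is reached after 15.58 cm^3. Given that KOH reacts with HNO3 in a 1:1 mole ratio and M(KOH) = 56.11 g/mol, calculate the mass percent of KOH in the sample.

n(HNO3) = 0.3307 x 0.01558 = 0.005152 mol.
n(KOH) = 0.005152 / 1 = 0.005152 mol.
mass of KOH = 0.005152 x 56.11 = 0.2891 g.
% purity = 0.2891 / 2.3826 x 100 = 12.1%.

12.1%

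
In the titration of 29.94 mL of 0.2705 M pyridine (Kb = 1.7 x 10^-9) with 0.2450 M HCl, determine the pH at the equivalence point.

3.06

n(C5H5N) = 0.2705 x 0.02994 = 0.008099 mol; V(HCl) at equivalence = 0.008099/0.2450 = 0.03306 L.
At equivalence the base is fully converted to C5H5NH+; total volume = 0.06300 L, so [C5H5NH+] = 0.008099/0.06300 = 0.1286 M.
Ka(C5H5NH+) = Kw/Kb = 1.0e-14 / 1.7 x 10^-9 = 5.88e-6.
[H^+] = sqrt(Ka x [C5H5NH+]) = sqrt(5.88e-6 x 0.1286) = 0.000870 M.
pH = -log(0.000870) = 3.06.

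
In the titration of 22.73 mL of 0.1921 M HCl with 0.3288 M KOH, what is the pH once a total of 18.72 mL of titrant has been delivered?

n(acid) = 0.1921 x 0.02273 = 0.004366 mol; n(KOH) added = 0.3288 x 0.01872 = 0.006155 mol.
Base is in excess by 0.006155 - 0.004366 = 0.001789 mol in a total volume of 0.04145 L.
[OH^-] = 0.001789/0.04145 = 0.04315 M, so pOH = 1.36 and pH = 14.00 - 1.36 = 12.64.

12.64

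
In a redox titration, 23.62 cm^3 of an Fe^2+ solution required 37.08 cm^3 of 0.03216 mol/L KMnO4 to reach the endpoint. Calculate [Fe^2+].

0.252 M

n(KMnO4) = 0.03216 x 0.03708 = 0.001192 mol.
From the balanced equation, 1 mol KMnO4 reacts with 5 mol Fe^2+, so n(Fe^2+) = 0.001192 x 5/1 = 0.005962 mol.
[Fe^2+] = 0.005962 / 0.02362 L = 0.252 M.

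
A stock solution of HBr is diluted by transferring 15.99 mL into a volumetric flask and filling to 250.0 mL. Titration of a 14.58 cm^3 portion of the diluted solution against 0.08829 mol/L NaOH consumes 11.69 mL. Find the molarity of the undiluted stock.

n(NaOH) = 0.08829 x 0.01169 = 0.001032 mol.
n(HBr) in the aliquot = 0.001032 mol.
[diluted HBr] = 0.001032 / 0.01458 = 0.07079 M.
Dilution factor = 250.0/15.99 = 15.63, so [stock] = 0.07079 x 15.63 = 1.11 M.

1.11 M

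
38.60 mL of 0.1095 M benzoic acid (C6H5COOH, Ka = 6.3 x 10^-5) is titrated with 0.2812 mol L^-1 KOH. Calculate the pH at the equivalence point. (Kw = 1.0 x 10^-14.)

n(C6H5COOH) = 0.1095 x 0.03860 = 0.004227 mol; V(KOH) at equivalence = 0.004227/0.2812 = 0.01503 L.
At equivalence all the acid is converted to C6H5COO-; total volume = 0.03860 + 0.01503 = 0.05363 L, so [C6H5COO-] = 0.004227/0.05363 = 0.07881 M.
Kb = Kw/Ka = 1.0e-14 / 6.3 x 10^-5 = 1.59e-10.
[OH^-] = sqrt(Kb x [C6H5COO-]) = sqrt(1.59e-10 x 0.07881) = 3.54e-6 M.
pOH = 5.45, so pH = 14.00 - 5.45 = 8.55.

8.55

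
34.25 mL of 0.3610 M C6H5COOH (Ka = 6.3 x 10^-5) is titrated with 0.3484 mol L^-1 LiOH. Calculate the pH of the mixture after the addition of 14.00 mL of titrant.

Initial n(C6H5COOH) = 0.3610 x 0.03425 = 0.01236 mol.
n(LiOH) added = 0.3484 x 0.01400 = 0.004878 mol, converting that many moles of C6H5COOH to C6H5COO-.
Remaining n(C6H5COOH) = 0.007487 mol; n(C6H5COO-) = 0.004878 mol.
By Henderson-Hasselbalch, pH = pKa + log([A^-]/[HA]) = 4.20 + log(0.004878/0.007487) = 4.20 + (-0.19) = 4.01.

4.01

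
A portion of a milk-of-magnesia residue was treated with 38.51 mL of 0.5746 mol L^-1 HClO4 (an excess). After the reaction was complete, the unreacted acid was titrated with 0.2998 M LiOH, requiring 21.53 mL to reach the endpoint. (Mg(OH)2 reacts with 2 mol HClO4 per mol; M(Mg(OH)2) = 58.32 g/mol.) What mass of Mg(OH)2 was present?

Total n(HClO4) added = 0.5746 x 0.03851 = 0.02213 mol.
n(LiOH) used = 0.2998 x 0.02153 = 0.006455 mol, which equals the excess n(HClO4).
So n(HClO4) consumed by the sample = 0.02213 - 0.006455 = 0.01567 mol.
n(Mg(OH)2) = 0.01567 / 2 = 0.007837 mol.
mass = 0.007837 mol x 58.32 g/mol = 0.457 g.

0.457 g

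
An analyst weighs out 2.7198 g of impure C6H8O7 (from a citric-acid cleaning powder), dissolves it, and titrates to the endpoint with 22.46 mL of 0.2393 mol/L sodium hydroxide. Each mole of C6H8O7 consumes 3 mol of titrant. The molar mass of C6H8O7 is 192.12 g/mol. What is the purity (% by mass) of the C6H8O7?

12.7%

n(NaOH) = 0.2393 x 0.02246 = 0.005375 mol.
n(C6H8O7) = 0.005375 / 3 = 0.001792 mol.
mass of C6H8O7 = 0.001792 x 192.12 = 0.3442 g.
% purity = 0.3442 / 2.7198 x 100 = 12.7%.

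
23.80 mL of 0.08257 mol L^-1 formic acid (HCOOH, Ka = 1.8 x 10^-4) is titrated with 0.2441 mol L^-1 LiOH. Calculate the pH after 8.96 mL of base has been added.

11.83

n(acid) = 0.08257 x 0.02380 = 0.001965 mol; n(LiOH) added = 0.2441 x 0.008960 = 0.002187 mol.
Base is in excess by 0.002187 - 0.001965 = 0.0002220 mol in a total volume of 0.03276 L.
[OH^-] = 0.0002220/0.03276 = 0.006776 M, so pOH = 2.17 and pH = 14.00 - 2.17 = 11.83.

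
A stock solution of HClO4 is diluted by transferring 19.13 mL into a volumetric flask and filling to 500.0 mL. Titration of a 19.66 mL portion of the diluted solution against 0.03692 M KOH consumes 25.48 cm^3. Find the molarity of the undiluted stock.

n(KOH) = 0.03692 x 0.02548 = 0.0009407 mol.
n(HClO4) in the aliquot = 0.0009407 mol.
[diluted HClO4] = 0.0009407 / 0.01966 = 0.04785 M.
Dilution factor = 500.0/19.13 = 26.14, so [stock] = 0.04785 x 26.14 = 1.25 M.

1.25 M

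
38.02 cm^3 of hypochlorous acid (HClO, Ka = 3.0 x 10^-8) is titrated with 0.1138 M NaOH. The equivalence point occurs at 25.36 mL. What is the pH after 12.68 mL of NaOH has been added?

7.52

12.68 mL is exactly half the equivalence volume (25.36/2), i.e. the half-equivalence point.
There, n(HA) = n(A^-), so pH = pKa = -log(3.0 x 10^-8) = 7.52.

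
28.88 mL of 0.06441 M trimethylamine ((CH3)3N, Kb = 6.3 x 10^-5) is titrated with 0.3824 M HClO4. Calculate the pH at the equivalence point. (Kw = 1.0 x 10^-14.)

5.53

n((CH3)3N) = 0.06441 x 0.02888 = 0.001860 mol; V(HClO4) at equivalence = 0.001860/0.3824 = 0.004864 L.
At equivalence the base is fully converted to (CH3)3NH+; total volume = 0.03374 L, so [(CH3)3NH+] = 0.001860/0.03374 = 0.05512 M.
Ka((CH3)3NH+) = Kw/Kb = 1.0e-14 / 6.3 x 10^-5 = 1.59e-10.
[H^+] = sqrt(Ka x [(CH3)3NH+]) = sqrt(1.59e-10 x 0.05512) = 2.96e-6 M.
pH = -log(2.96e-6) = 5.53.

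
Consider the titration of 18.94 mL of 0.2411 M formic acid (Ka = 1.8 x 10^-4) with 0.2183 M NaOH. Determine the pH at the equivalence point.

8.40

n(HCOOH) = 0.2411 x 0.01894 = 0.004566 mol; V(NaOH) at equivalence = 0.004566/0.2183 = 0.02092 L.
At equivalence all the acid is converted to HCOO-; total volume = 0.01894 + 0.02092 = 0.03986 L, so [HCOO-] = 0.004566/0.03986 = 0.1146 M.
Kb = Kw/Ka = 1.0e-14 / 1.8 x 10^-4 = 5.56e-11.
[OH^-] = sqrt(Kb x [HCOO-]) = sqrt(5.56e-11 x 0.1146) = 2.52e-6 M.
pOH = 5.60, so pH = 14.00 - 5.60 = 8.40.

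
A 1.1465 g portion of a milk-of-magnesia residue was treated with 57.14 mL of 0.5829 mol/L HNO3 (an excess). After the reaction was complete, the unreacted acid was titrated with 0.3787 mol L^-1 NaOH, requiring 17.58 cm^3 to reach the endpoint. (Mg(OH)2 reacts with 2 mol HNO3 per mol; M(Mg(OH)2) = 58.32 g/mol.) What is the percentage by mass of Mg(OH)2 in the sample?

Total n(HNO3) added = 0.5829 x 0.05714 = 0.03331 mol.
n(NaOH) used = 0.3787 x 0.01758 = 0.006658 mol, which equals the excess n(HNO3).
So n(HNO3) consumed by the sample = 0.03331 - 0.006658 = 0.02665 mol.
n(Mg(OH)2) = 0.02665 / 2 = 0.01332 mol.
mass Mg(OH)2 = 0.01332 x 58.32 = 0.7771 g, so %Mg(OH)2 = 0.7771/1.1465 x 100 = 67.8%.

67.8%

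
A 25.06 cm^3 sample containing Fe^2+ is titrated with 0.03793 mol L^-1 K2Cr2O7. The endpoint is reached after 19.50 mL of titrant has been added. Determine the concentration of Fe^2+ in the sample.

n(K2Cr2O7) = 0.03793 x 0.01950 = 0.0007396 mol.
From the balanced equation, 1 mol K2Cr2O7 reacts with 6 mol Fe^2+, so n(Fe^2+) = 0.0007396 x 6/1 = 0.004438 mol.
[Fe^2+] = 0.004438 / 0.02506 L = 0.177 M.

0.177 M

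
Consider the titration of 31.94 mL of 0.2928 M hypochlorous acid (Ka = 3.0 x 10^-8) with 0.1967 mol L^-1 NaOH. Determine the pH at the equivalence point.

10.30

n(HClO) = 0.2928 x 0.03194 = 0.009352 mol; V(NaOH) at equivalence = 0.009352/0.1967 = 0.04754 L.
At equivalence all the acid is converted to ClO-; total volume = 0.03194 + 0.04754 = 0.07948 L, so [ClO-] = 0.009352/0.07948 = 0.1177 M.
Kb = Kw/Ka = 1.0e-14 / 3.0 x 10^-8 = 3.33e-7.
[OH^-] = sqrt(Kb x [ClO-]) = sqrt(3.33e-7 x 0.1177) = 0.000198 M.
pOH = 3.70, so pH = 14.00 - 3.70 = 10.30.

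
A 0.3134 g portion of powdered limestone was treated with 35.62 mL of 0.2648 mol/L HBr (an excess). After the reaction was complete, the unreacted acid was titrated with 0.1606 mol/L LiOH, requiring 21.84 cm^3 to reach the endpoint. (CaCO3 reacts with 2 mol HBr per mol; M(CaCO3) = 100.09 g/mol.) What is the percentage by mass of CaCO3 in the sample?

Total n(HBr) added = 0.2648 x 0.03562 = 0.009432 mol.
n(LiOH) used = 0.1606 x 0.02184 = 0.003508 mol, which equals the excess n(HBr).
So n(HBr) consumed by the sample = 0.009432 - 0.003508 = 0.005925 mol.
n(CaCO3) = 0.005925 / 2 = 0.002962 mol.
mass CaCO3 = 0.002962 x 100.09 = 0.2965 g, so %CaCO3 = 0.2965/0.3134 x 100 = 94.6%.

94.6%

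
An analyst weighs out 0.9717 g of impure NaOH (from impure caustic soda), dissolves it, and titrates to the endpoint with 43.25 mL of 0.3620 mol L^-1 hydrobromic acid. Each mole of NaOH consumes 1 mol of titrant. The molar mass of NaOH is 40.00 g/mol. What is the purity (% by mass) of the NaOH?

64.4%

n(HBr) = 0.3620 x 0.04325 = 0.01566 mol.
n(NaOH) = 0.01566 / 1 = 0.01566 mol.
mass of NaOH = 0.01566 x 40.00 = 0.6263 g.
% purity = 0.6263 / 0.9717 x 100 = 64.4%.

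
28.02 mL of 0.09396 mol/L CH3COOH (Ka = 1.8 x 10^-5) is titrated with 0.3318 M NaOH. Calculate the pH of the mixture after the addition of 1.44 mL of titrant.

4.09

Initial n(CH3COOH) = 0.09396 x 0.02802 = 0.002633 mol.
n(NaOH) added = 0.3318 x 0.001440 = 0.0004778 mol, converting that many moles of CH3COOH to CH3COO-.
Remaining n(CH3COOH) = 0.002155 mol; n(CH3COO-) = 0.0004778 mol.
By Henderson-Hasselbalch, pH = pKa + log([A^-]/[HA]) = 4.74 + log(0.0004778/0.002155) = 4.74 + (-0.65) = 4.09.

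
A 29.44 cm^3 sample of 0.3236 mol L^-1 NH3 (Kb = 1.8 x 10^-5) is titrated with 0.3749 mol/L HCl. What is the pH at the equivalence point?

n(NH3) = 0.3236 x 0.02944 = 0.009527 mol; V(HCl) at equivalence = 0.009527/0.3749 = 0.02541 L.
At equivalence the base is fully converted to NH4+; total volume = 0.05485 L, so [NH4+] = 0.009527/0.05485 = 0.1737 M.
Ka(NH4+) = Kw/Kb = 1.0e-14 / 1.8 x 10^-5 = 5.56e-10.
[H^+] = sqrt(Ka x [NH4+]) = sqrt(5.56e-10 x 0.1737) = 9.82e-6 M.
pH = -log(9.82e-6) = 5.01.

5.01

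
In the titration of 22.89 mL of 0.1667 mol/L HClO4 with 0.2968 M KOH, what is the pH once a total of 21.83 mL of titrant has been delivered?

n(acid) = 0.1667 x 0.02289 = 0.003816 mol; n(KOH) added = 0.2968 x 0.02183 = 0.006479 mol.
Base is in excess by 0.006479 - 0.003816 = 0.002663 mol in a total volume of 0.04472 L.
[OH^-] = 0.002663/0.04472 = 0.05956 M, so pOH = 1.23 and pH = 14.00 - 1.23 = 12.77.

12.77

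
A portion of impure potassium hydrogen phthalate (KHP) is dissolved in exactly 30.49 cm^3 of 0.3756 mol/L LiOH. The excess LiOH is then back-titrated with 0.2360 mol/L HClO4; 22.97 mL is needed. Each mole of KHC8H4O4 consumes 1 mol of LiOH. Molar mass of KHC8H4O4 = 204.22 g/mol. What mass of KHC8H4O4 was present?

Total n(LiOH) added = 0.3756 x 0.03049 = 0.01145 mol.
n(HClO4) used = 0.2360 x 0.02297 = 0.005421 mol, which equals the excess n(LiOH).
So n(LiOH) consumed by the sample = 0.01145 - 0.005421 = 0.006031 mol.
n(KHC8H4O4) = 0.006031 / 1 = 0.006031 mol.
mass = 0.006031 mol x 204.22 g/mol = 1.23 g.

1.23 g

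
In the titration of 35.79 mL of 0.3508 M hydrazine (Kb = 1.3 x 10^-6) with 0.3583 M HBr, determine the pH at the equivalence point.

n(N2H4) = 0.3508 x 0.03579 = 0.01256 mol; V(HBr) at equivalence = 0.01256/0.3583 = 0.03504 L.
At equivalence the base is fully converted to N2H5+; total volume = 0.07083 L, so [N2H5+] = 0.01256/0.07083 = 0.1773 M.
Ka(N2H5+) = Kw/Kb = 1.0e-14 / 1.3 x 10^-6 = 7.69e-9.
[H^+] = sqrt(Ka x [N2H5+]) = sqrt(7.69e-9 x 0.1773) = 3.69e-5 M.
pH = -log(3.69e-5) = 4.43.

4.43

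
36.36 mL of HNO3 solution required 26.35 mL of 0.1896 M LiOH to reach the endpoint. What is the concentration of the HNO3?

0.137 M

n(LiOH) delivered = 0.1896 x 0.02635 = 0.004996 mol.
For a 1:1 reaction, n(HNO3) = 0.004996 mol.
[HNO3] = 0.004996 mol / 0.03636 L = 0.137 M.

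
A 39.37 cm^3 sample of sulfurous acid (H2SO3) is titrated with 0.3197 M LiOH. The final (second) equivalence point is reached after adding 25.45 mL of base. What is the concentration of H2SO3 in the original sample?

n(LiOH) = 0.3197 x 0.02545 = 0.008136 mol.
At the final (second) equivalence point, 2 mol OH^- react per mol H2SO3, so n(H2SO3) = 0.008136 / 2 = 0.004068 mol.
[H2SO3] = 0.004068 / 0.03937 L = 0.103 M.

0.103 M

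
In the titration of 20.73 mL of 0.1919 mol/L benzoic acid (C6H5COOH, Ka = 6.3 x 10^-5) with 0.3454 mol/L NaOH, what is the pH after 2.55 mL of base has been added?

Initial n(C6H5COOH) = 0.1919 x 0.02073 = 0.003978 mol.
n(NaOH) added = 0.3454 x 0.002550 = 0.0008808 mol, converting that many moles of C6H5COOH to C6H5COO-.
Remaining n(C6H5COOH) = 0.003097 mol; n(C6H5COO-) = 0.0008808 mol.
By Henderson-Hasselbalch, pH = pKa + log([A^-]/[HA]) = 4.20 + log(0.0008808/0.003097) = 4.20 + (-0.55) = 3.65.

3.65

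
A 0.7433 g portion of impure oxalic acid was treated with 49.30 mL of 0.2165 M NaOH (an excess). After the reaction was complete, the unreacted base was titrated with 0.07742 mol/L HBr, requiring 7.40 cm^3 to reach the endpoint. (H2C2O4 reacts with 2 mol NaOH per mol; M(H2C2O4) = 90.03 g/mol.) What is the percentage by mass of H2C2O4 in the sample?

61.2%

Total n(NaOH) added = 0.2165 x 0.04930 = 0.01067 mol.
n(HBr) used = 0.07742 x 0.007400 = 0.0005729 mol, which equals the excess n(NaOH).
So n(NaOH) consumed by the sample = 0.01067 - 0.0005729 = 0.01010 mol.
n(H2C2O4) = 0.01010 / 2 = 0.005050 mol.
mass H2C2O4 = 0.005050 x 90.03 = 0.4547 g, so %H2C2O4 = 0.4547/0.7433 x 100 = 61.2%.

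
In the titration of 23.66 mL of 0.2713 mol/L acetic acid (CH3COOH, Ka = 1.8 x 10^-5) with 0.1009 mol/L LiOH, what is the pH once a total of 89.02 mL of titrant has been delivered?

12.36

n(acid) = 0.2713 x 0.02366 = 0.006419 mol; n(LiOH) added = 0.1009 x 0.08902 = 0.008982 mol.
Base is in excess by 0.008982 - 0.006419 = 0.002563 mol in a total volume of 0.1127 L.
[OH^-] = 0.002563/0.1127 = 0.02275 M, so pOH = 1.64 and pH = 14.00 - 1.64 = 12.36.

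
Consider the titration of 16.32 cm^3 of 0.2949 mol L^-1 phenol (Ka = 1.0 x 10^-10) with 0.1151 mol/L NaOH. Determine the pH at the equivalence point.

11.46

n(C6H5OH) = 0.2949 x 0.01632 = 0.004813 mol; V(NaOH) at equivalence = 0.004813/0.1151 = 0.04181 L.
At equivalence all the acid is converted to C6H5O-; total volume = 0.01632 + 0.04181 = 0.05813 L, so [C6H5O-] = 0.004813/0.05813 = 0.08279 M.
Kb = Kw/Ka = 1.0e-14 / 1.0 x 10^-10 = 0.000100.
[OH^-] = sqrt(Kb x [C6H5O-]) = sqrt(0.000100 x 0.08279) = 0.00288 M.
pOH = 2.54, so pH = 14.00 - 2.54 = 11.46.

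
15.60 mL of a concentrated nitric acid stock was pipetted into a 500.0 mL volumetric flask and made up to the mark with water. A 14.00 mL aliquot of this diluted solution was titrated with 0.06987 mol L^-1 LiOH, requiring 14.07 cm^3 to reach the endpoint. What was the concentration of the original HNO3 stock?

2.25 M

n(LiOH) = 0.06987 x 0.01407 = 0.0009831 mol.
n(HNO3) in the aliquot = 0.0009831 mol.
[diluted HNO3] = 0.0009831 / 0.01400 = 0.07022 M.
Dilution factor = 500.0/15.60 = 32.05, so [stock] = 0.07022 x 32.05 = 2.25 M.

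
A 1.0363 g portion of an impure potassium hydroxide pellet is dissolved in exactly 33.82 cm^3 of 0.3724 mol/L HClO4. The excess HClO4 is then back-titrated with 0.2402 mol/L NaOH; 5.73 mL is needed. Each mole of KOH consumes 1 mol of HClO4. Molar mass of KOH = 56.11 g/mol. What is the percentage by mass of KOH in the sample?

Total n(HClO4) added = 0.3724 x 0.03382 = 0.01259 mol.
n(NaOH) used = 0.2402 x 0.005730 = 0.001376 mol, which equals the excess n(HClO4).
So n(HClO4) consumed by the sample = 0.01259 - 0.001376 = 0.01122 mol.
n(KOH) = 0.01122 / 1 = 0.01122 mol.
mass KOH = 0.01122 x 56.11 = 0.6295 g, so %KOH = 0.6295/1.0363 x 100 = 60.7%.

60.7%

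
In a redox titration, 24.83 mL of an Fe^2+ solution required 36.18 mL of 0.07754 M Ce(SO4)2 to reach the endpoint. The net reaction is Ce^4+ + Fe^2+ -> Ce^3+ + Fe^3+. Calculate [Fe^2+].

0.113 M

n(Ce(SO4)2) = 0.07754 x 0.03618 = 0.002805 mol.
From the balanced equation, 1 mol Ce(SO4)2 reacts with 1 mol Fe^2+, so n(Fe^2+) = 0.002805 x 1/1 = 0.002805 mol.
[Fe^2+] = 0.002805 / 0.02483 L = 0.113 M.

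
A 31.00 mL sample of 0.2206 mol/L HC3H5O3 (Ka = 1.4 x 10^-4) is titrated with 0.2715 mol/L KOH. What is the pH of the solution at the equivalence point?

n(HC3H5O3) = 0.2206 x 0.03100 = 0.006839 mol; V(KOH) at equivalence = 0.006839/0.2715 = 0.02519 L.
At equivalence all the acid is converted to C3H5O3-; total volume = 0.03100 + 0.02519 = 0.05619 L, so [C3H5O3-] = 0.006839/0.05619 = 0.1217 M.
Kb = Kw/Ka = 1.0e-14 / 1.4 x 10^-4 = 7.14e-11.
[OH^-] = sqrt(Kb x [C3H5O3-]) = sqrt(7.14e-11 x 0.1217) = 2.95e-6 M.
pOH = 5.53, so pH = 14.00 - 5.53 = 8.47.

8.47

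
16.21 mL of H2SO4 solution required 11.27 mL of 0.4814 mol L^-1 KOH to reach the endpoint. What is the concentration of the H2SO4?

0.167 M

n(KOH) delivered = 0.4814 x 0.01127 = 0.005425 mol.
The reaction is 1 H2SO4 + 2 KOH, so n(H2SO4) = 0.005425 x 1/2 = 0.002713 mol.
[H2SO4] = 0.002713 mol / 0.01621 L = 0.167 M.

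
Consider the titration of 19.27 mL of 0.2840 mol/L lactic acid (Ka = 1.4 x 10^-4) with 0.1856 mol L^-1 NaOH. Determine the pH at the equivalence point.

n(HC3H5O3) = 0.2840 x 0.01927 = 0.005473 mol; V(NaOH) at equivalence = 0.005473/0.1856 = 0.02949 L.
At equivalence all the acid is converted to C3H5O3-; total volume = 0.01927 + 0.02949 = 0.04876 L, so [C3H5O3-] = 0.005473/0.04876 = 0.1122 M.
Kb = Kw/Ka = 1.0e-14 / 1.4 x 10^-4 = 7.14e-11.
[OH^-] = sqrt(Kb x [C3H5O3-]) = sqrt(7.14e-11 x 0.1122) = 2.83e-6 M.
pOH = 5.55, so pH = 14.00 - 5.55 = 8.45.

8.45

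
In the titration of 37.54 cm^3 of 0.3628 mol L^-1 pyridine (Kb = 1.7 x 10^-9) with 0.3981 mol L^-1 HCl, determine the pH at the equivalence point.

n(C5H5N) = 0.3628 x 0.03754 = 0.01362 mol; V(HCl) at equivalence = 0.01362/0.3981 = 0.03421 L.
At equivalence the base is fully converted to C5H5NH+; total volume = 0.07175 L, so [C5H5NH+] = 0.01362/0.07175 = 0.1898 M.
Ka(C5H5NH+) = Kw/Kb = 1.0e-14 / 1.7 x 10^-9 = 5.88e-6.
[H^+] = sqrt(Ka x [C5H5NH+]) = sqrt(5.88e-6 x 0.1898) = 0.00106 M.
pH = -log(0.00106) = 2.98.

2.98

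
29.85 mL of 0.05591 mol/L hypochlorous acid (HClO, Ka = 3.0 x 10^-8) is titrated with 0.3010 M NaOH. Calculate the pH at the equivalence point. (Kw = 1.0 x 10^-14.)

10.10

n(HClO) = 0.05591 x 0.02985 = 0.001669 mol; V(NaOH) at equivalence = 0.001669/0.3010 = 0.005545 L.
At equivalence all the acid is converted to ClO-; total volume = 0.02985 + 0.005545 = 0.03539 L, so [ClO-] = 0.001669/0.03539 = 0.04715 M.
Kb = Kw/Ka = 1.0e-14 / 3.0 x 10^-8 = 3.33e-7.
[OH^-] = sqrt(Kb x [ClO-]) = sqrt(3.33e-7 x 0.04715) = 0.000125 M.
pOH = 3.90, so pH = 14.00 - 3.90 = 10.10.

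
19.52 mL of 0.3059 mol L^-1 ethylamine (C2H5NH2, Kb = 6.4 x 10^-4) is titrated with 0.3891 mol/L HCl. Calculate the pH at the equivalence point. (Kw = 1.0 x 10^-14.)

5.79

n(C2H5NH2) = 0.3059 x 0.01952 = 0.005971 mol; V(HCl) at equivalence = 0.005971/0.3891 = 0.01535 L.
At equivalence the base is fully converted to C2H5NH3+; total volume = 0.03487 L, so [C2H5NH3+] = 0.005971/0.03487 = 0.1713 M.
Ka(C2H5NH3+) = Kw/Kb = 1.0e-14 / 6.4 x 10^-4 = 1.56e-11.
[H^+] = sqrt(Ka x [C2H5NH3+]) = sqrt(1.56e-11 x 0.1713) = 1.64e-6 M.
pH = -log(1.64e-6) = 5.79.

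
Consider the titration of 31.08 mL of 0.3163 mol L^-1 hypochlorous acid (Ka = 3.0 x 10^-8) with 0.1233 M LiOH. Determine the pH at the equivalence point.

n(HClO) = 0.3163 x 0.03108 = 0.009831 mol; V(LiOH) at equivalence = 0.009831/0.1233 = 0.07973 L.
At equivalence all the acid is converted to ClO-; total volume = 0.03108 + 0.07973 = 0.1108 L, so [ClO-] = 0.009831/0.1108 = 0.08872 M.
Kb = Kw/Ka = 1.0e-14 / 3.0 x 10^-8 = 3.33e-7.
[OH^-] = sqrt(Kb x [ClO-]) = sqrt(3.33e-7 x 0.08872) = 0.000172 M.
pOH = 3.76, so pH = 14.00 - 3.76 = 10.24.

10.24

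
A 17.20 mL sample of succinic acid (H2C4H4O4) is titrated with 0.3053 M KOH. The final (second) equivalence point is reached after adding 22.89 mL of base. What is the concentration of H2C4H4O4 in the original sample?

0.203 M

n(KOH) = 0.3053 x 0.02289 = 0.006988 mol.
At the final (second) equivalence point, 2 mol OH^- react per mol H2C4H4O4, so n(H2C4H4O4) = 0.006988 / 2 = 0.003494 mol.
[H2C4H4O4] = 0.003494 / 0.01720 L = 0.203 M.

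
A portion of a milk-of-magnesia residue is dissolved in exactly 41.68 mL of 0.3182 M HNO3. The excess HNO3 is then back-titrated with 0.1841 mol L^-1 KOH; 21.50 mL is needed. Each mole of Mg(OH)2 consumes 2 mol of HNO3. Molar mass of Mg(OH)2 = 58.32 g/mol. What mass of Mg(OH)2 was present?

0.271 g

Total n(HNO3) added = 0.3182 x 0.04168 = 0.01326 mol.
n(KOH) used = 0.1841 x 0.02150 = 0.003958 mol, which equals the excess n(HNO3).
So n(HNO3) consumed by the sample = 0.01326 - 0.003958 = 0.009304 mol.
n(Mg(OH)2) = 0.009304 / 2 = 0.004652 mol.
mass = 0.004652 mol x 58.32 g/mol = 0.271 g.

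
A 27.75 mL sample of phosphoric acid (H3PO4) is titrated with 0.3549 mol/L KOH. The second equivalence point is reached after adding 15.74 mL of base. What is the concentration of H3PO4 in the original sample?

0.101 M

n(KOH) = 0.3549 x 0.01574 = 0.005586 mol.
At the second equivalence point, 2 mol OH^- react per mol H3PO4, so n(H3PO4) = 0.005586 / 2 = 0.002793 mol.
[H3PO4] = 0.002793 / 0.02775 L = 0.101 M.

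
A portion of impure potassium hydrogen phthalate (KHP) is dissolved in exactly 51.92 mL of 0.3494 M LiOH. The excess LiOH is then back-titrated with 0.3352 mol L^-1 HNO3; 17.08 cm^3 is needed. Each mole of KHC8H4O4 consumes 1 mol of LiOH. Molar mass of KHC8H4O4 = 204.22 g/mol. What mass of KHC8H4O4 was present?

2.54 g

Total n(LiOH) added = 0.3494 x 0.05192 = 0.01814 mol.
n(HNO3) used = 0.3352 x 0.01708 = 0.005725 mol, which equals the excess n(LiOH).
So n(LiOH) consumed by the sample = 0.01814 - 0.005725 = 0.01242 mol.
n(KHC8H4O4) = 0.01242 / 1 = 0.01242 mol.
mass = 0.01242 mol x 204.22 g/mol = 2.54 g.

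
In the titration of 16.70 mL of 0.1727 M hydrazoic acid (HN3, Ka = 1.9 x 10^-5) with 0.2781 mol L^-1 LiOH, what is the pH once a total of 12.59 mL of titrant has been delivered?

n(acid) = 0.1727 x 0.01670 = 0.002884 mol; n(LiOH) added = 0.2781 x 0.01259 = 0.003501 mol.
Base is in excess by 0.003501 - 0.002884 = 0.0006172 mol in a total volume of 0.02929 L.
[OH^-] = 0.0006172/0.02929 = 0.02107 M, so pOH = 1.68 and pH = 14.00 - 1.68 = 12.32.

12.32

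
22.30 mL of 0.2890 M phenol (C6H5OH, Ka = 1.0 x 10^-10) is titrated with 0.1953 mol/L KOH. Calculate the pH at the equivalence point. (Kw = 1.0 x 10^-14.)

11.53

n(C6H5OH) = 0.2890 x 0.02230 = 0.006445 mol; V(KOH) at equivalence = 0.006445/0.1953 = 0.03300 L.
At equivalence all the acid is converted to C6H5O-; total volume = 0.02230 + 0.03300 = 0.05530 L, so [C6H5O-] = 0.006445/0.05530 = 0.1165 M.
Kb = Kw/Ka = 1.0e-14 / 1.0 x 10^-10 = 0.000100.
[OH^-] = sqrt(Kb x [C6H5O-]) = sqrt(0.000100 x 0.1165) = 0.00341 M.
pOH = 2.47, so pH = 14.00 - 2.47 = 11.53.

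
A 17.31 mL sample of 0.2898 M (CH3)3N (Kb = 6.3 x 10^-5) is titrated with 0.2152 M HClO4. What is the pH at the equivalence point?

5.35

n((CH3)3N) = 0.2898 x 0.01731 = 0.005016 mol; V(HClO4) at equivalence = 0.005016/0.2152 = 0.02331 L.
At equivalence the base is fully converted to (CH3)3NH+; total volume = 0.04062 L, so [(CH3)3NH+] = 0.005016/0.04062 = 0.1235 M.
Ka((CH3)3NH+) = Kw/Kb = 1.0e-14 / 6.3 x 10^-5 = 1.59e-10.
[H^+] = sqrt(Ka x [(CH3)3NH+]) = sqrt(1.59e-10 x 0.1235) = 4.43e-6 M.
pH = -log(4.43e-6) = 5.35.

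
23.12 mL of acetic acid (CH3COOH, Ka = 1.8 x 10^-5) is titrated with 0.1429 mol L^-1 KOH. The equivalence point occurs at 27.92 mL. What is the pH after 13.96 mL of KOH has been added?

13.96 mL is exactly half the equivalence volume (27.92/2), i.e. the half-equivalence point.
There, n(HA) = n(A^-), so pH = pKa = -log(1.8 x 10^-5) = 4.74.

4.74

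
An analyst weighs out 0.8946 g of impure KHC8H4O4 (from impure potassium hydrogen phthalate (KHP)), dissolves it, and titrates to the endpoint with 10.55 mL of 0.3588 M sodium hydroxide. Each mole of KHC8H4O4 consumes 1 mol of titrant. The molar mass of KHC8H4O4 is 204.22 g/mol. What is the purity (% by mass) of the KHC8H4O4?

n(NaOH) = 0.3588 x 0.01055 = 0.003785 mol.
n(KHC8H4O4) = 0.003785 / 1 = 0.003785 mol.
mass of KHC8H4O4 = 0.003785 x 204.22 = 0.7730 g.
% purity = 0.7730 / 0.8946 x 100 = 86.4%.

86.4%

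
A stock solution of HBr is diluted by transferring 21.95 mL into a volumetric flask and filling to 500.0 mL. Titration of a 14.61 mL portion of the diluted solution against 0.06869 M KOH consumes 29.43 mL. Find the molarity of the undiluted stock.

3.15 M

n(KOH) = 0.06869 x 0.02943 = 0.002022 mol.
n(HBr) in the aliquot = 0.002022 mol.
[diluted HBr] = 0.002022 / 0.01461 = 0.1384 M.
Dilution factor = 500.0/21.95 = 22.78, so [stock] = 0.1384 x 22.78 = 3.15 M.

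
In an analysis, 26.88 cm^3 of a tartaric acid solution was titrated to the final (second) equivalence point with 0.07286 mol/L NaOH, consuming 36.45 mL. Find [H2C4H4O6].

n(NaOH) = 0.07286 x 0.03645 = 0.002656 mol.
At the final (second) equivalence point, 2 mol OH^- react per mol H2C4H4O6, so n(H2C4H4O6) = 0.002656 / 2 = 0.001328 mol.
[H2C4H4O6] = 0.001328 / 0.02688 L = 0.0494 M.

0.0494 M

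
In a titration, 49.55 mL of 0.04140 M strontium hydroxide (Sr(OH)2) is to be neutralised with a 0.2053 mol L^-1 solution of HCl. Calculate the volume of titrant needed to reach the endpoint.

n(Sr(OH)2) = 0.04140 mol/L x 0.04955 L = 0.002051 mol.
The neutralisation is 1 Sr(OH)2 : 2 HCl, so n(HCl) = 0.002051 x 2/1 = 0.004103 mol.
V(HCl) = 0.004103 / 0.2053 = 0.01998 L = 20.0 mL.

20.0 mL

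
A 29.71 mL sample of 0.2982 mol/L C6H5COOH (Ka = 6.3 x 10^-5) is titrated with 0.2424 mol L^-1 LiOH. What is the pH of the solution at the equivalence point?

8.66

n(C6H5COOH) = 0.2982 x 0.02971 = 0.008860 mol; V(LiOH) at equivalence = 0.008860/0.2424 = 0.03655 L.
At equivalence all the acid is converted to C6H5COO-; total volume = 0.02971 + 0.03655 = 0.06626 L, so [C6H5COO-] = 0.008860/0.06626 = 0.1337 M.
Kb = Kw/Ka = 1.0e-14 / 6.3 x 10^-5 = 1.59e-10.
[OH^-] = sqrt(Kb x [C6H5COO-]) = sqrt(1.59e-10 x 0.1337) = 4.61e-6 M.
pOH = 5.34, so pH = 14.00 - 5.34 = 8.66.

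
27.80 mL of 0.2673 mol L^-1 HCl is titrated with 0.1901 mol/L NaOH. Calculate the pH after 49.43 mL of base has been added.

12.41

n(acid) = 0.2673 x 0.02780 = 0.007431 mol; n(NaOH) added = 0.1901 x 0.04943 = 0.009397 mol.
Base is in excess by 0.009397 - 0.007431 = 0.001966 mol in a total volume of 0.07723 L.
[OH^-] = 0.001966/0.07723 = 0.02545 M, so pOH = 1.59 and pH = 14.00 - 1.59 = 12.41.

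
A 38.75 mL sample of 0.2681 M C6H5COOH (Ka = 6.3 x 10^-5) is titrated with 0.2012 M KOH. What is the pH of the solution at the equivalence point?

n(C6H5COOH) = 0.2681 x 0.03875 = 0.01039 mol; V(KOH) at equivalence = 0.01039/0.2012 = 0.05163 L.
At equivalence all the acid is converted to C6H5COO-; total volume = 0.03875 + 0.05163 = 0.09038 L, so [C6H5COO-] = 0.01039/0.09038 = 0.1149 M.
Kb = Kw/Ka = 1.0e-14 / 6.3 x 10^-5 = 1.59e-10.
[OH^-] = sqrt(Kb x [C6H5COO-]) = sqrt(1.59e-10 x 0.1149) = 4.27e-6 M.
pOH = 5.37, so pH = 14.00 - 5.37 = 8.63.

8.63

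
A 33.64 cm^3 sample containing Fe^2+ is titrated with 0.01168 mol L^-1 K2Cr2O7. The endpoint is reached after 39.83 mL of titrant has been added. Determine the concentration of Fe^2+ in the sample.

n(K2Cr2O7) = 0.01168 x 0.03983 = 0.0004652 mol.
From the balanced equation, 1 mol K2Cr2O7 reacts with 6 mol Fe^2+, so n(Fe^2+) = 0.0004652 x 6/1 = 0.002791 mol.
[Fe^2+] = 0.002791 / 0.03364 L = 0.0830 M.

0.0830 M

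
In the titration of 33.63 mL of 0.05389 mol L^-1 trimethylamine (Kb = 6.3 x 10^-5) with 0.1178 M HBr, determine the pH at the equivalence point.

n((CH3)3N) = 0.05389 x 0.03363 = 0.001812 mol; V(HBr) at equivalence = 0.001812/0.1178 = 0.01538 L.
At equivalence the base is fully converted to (CH3)3NH+; total volume = 0.04901 L, so [(CH3)3NH+] = 0.001812/0.04901 = 0.03698 M.
Ka((CH3)3NH+) = Kw/Kb = 1.0e-14 / 6.3 x 10^-5 = 1.59e-10.
[H^+] = sqrt(Ka x [(CH3)3NH+]) = sqrt(1.59e-10 x 0.03698) = 2.42e-6 M.
pH = -log(2.42e-6) = 5.62.

5.62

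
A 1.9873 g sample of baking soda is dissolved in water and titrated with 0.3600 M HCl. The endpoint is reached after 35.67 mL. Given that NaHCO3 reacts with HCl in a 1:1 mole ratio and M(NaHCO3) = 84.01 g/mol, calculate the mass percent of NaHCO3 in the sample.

54.3%

n(HCl) = 0.3600 x 0.03567 = 0.01284 mol.
n(NaHCO3) = 0.01284 / 1 = 0.01284 mol.
mass of NaHCO3 = 0.01284 x 84.01 = 1.079 g.
% purity = 1.079 / 1.9873 x 100 = 54.3%.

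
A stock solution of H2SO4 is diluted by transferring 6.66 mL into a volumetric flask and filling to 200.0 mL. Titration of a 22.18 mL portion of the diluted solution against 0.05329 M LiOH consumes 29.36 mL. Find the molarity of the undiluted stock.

1.06 M

n(LiOH) = 0.05329 x 0.02936 = 0.001565 mol.
n(H2SO4) in the aliquot = 0.001565 x 1/2 = 0.0007823 mol.
[diluted H2SO4] = 0.0007823 / 0.02218 = 0.03527 M.
Dilution factor = 200.0/6.660 = 30.03, so [stock] = 0.03527 x 30.03 = 1.06 M.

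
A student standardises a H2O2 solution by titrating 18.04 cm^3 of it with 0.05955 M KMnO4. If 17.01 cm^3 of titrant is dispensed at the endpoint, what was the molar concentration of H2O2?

0.140 M

n(KMnO4) = 0.05955 x 0.01701 = 0.001013 mol.
From the balanced equation, 2 mol KMnO4 reacts with 5 mol H2O2, so n(H2O2) = 0.001013 x 5/2 = 0.002532 mol.
[H2O2] = 0.002532 / 0.01804 L = 0.140 M.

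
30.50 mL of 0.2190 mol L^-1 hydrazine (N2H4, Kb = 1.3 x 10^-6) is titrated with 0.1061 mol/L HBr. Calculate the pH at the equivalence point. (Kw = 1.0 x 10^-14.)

4.63

n(N2H4) = 0.2190 x 0.03050 = 0.006679 mol; V(HBr) at equivalence = 0.006679/0.1061 = 0.06295 L.
At equivalence the base is fully converted to N2H5+; total volume = 0.09345 L, so [N2H5+] = 0.006679/0.09345 = 0.07147 M.
Ka(N2H5+) = Kw/Kb = 1.0e-14 / 1.3 x 10^-6 = 7.69e-9.
[H^+] = sqrt(Ka x [N2H5+]) = sqrt(7.69e-9 x 0.07147) = 2.34e-5 M.
pH = -log(2.34e-5) = 4.63.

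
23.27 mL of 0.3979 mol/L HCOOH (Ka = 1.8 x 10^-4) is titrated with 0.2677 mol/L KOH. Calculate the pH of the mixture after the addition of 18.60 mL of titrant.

Initial n(HCOOH) = 0.3979 x 0.02327 = 0.009259 mol.
n(KOH) added = 0.2677 x 0.01860 = 0.004979 mol, converting that many moles of HCOOH to HCOO-.
Remaining n(HCOOH) = 0.004280 mol; n(HCOO-) = 0.004979 mol.
By Henderson-Hasselbalch, pH = pKa + log([A^-]/[HA]) = 3.74 + log(0.004979/0.004280) = 3.74 + (+0.07) = 3.81.

3.81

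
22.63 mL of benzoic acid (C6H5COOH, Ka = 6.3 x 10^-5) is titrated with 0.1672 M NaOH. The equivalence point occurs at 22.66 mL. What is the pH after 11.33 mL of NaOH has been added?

4.20

11.33 mL is exactly half the equivalence volume (22.66/2), i.e. the half-equivalence point.
There, n(HA) = n(A^-), so pH = pKa = -log(6.3 x 10^-5) = 4.20.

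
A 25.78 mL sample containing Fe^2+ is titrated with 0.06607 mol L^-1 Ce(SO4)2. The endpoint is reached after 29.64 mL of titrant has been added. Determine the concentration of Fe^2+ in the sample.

n(Ce(SO4)2) = 0.06607 x 0.02964 = 0.001958 mol.
From the balanced equation, 1 mol Ce(SO4)2 reacts with 1 mol Fe^2+, so n(Fe^2+) = 0.001958 x 1/1 = 0.001958 mol.
[Fe^2+] = 0.001958 / 0.02578 L = 0.0760 M.

0.0760 M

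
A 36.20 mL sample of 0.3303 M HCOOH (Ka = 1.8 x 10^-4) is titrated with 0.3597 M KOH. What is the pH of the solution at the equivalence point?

n(HCOOH) = 0.3303 x 0.03620 = 0.01196 mol; V(KOH) at equivalence = 0.01196/0.3597 = 0.03324 L.
At equivalence all the acid is converted to HCOO-; total volume = 0.03620 + 0.03324 = 0.06944 L, so [HCOO-] = 0.01196/0.06944 = 0.1722 M.
Kb = Kw/Ka = 1.0e-14 / 1.8 x 10^-4 = 5.56e-11.
[OH^-] = sqrt(Kb x [HCOO-]) = sqrt(5.56e-11 x 0.1722) = 3.09e-6 M.
pOH = 5.51, so pH = 14.00 - 5.51 = 8.49.

8.49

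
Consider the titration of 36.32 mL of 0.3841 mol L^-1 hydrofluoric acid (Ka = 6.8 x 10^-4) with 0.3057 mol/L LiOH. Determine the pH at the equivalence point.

8.20

n(HF) = 0.3841 x 0.03632 = 0.01395 mol; V(LiOH) at equivalence = 0.01395/0.3057 = 0.04563 L.
At equivalence all the acid is converted to F-; total volume = 0.03632 + 0.04563 = 0.08195 L, so [F-] = 0.01395/0.08195 = 0.1702 M.
Kb = Kw/Ka = 1.0e-14 / 6.8 x 10^-4 = 1.47e-11.
[OH^-] = sqrt(Kb x [F-]) = sqrt(1.47e-11 x 0.1702) = 1.58e-6 M.
pOH = 5.80, so pH = 14.00 - 5.80 = 8.20.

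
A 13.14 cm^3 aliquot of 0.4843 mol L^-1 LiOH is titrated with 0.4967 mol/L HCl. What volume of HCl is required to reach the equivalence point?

n(LiOH) = 0.4843 mol/L x 0.01314 L = 0.006364 mol.
At equivalence n(HCl) = n(LiOH) = 0.006364 mol.
V(HCl) = 0.006364 / 0.4967 = 0.01281 L = 12.8 mL.

12.8 mL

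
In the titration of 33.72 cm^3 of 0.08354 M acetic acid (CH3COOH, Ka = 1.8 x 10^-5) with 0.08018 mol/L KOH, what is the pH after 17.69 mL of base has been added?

Initial n(CH3COOH) = 0.08354 x 0.03372 = 0.002817 mol.
n(KOH) added = 0.08018 x 0.01769 = 0.001418 mol, converting that many moles of CH3COOH to CH3COO-.
Remaining n(CH3COOH) = 0.001399 mol; n(CH3COO-) = 0.001418 mol.
By Henderson-Hasselbalch, pH = pKa + log([A^-]/[HA]) = 4.74 + log(0.001418/0.001399) = 4.74 + (+0.01) = 4.75.

4.75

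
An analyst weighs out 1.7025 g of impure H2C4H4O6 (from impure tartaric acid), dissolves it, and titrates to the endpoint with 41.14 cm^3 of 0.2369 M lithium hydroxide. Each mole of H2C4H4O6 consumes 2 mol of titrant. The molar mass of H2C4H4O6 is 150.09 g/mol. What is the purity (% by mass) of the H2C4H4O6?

43.0%

n(LiOH) = 0.2369 x 0.04114 = 0.009746 mol.
n(H2C4H4O6) = 0.009746 / 2 = 0.004873 mol.
mass of H2C4H4O6 = 0.004873 x 150.09 = 0.7314 g.
% purity = 0.7314 / 1.7025 x 100 = 43.0%.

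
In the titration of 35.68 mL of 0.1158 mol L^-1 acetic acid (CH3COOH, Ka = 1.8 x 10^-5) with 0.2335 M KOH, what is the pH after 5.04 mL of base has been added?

Initial n(CH3COOH) = 0.1158 x 0.03568 = 0.004132 mol.
n(KOH) added = 0.2335 x 0.005040 = 0.001177 mol, converting that many moles of CH3COOH to CH3COO-.
Remaining n(CH3COOH) = 0.002955 mol; n(CH3COO-) = 0.001177 mol.
By Henderson-Hasselbalch, pH = pKa + log([A^-]/[HA]) = 4.74 + log(0.001177/0.002955) = 4.74 + (-0.40) = 4.34.

4.34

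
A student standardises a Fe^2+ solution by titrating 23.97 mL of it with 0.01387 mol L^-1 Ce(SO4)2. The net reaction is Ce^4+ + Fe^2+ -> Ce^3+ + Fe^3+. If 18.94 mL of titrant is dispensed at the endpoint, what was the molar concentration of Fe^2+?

0.0110 M

n(Ce(SO4)2) = 0.01387 x 0.01894 = 0.0002627 mol.
From the balanced equation, 1 mol Ce(SO4)2 reacts with 1 mol Fe^2+, so n(Fe^2+) = 0.0002627 x 1/1 = 0.0002627 mol.
[Fe^2+] = 0.0002627 / 0.02397 L = 0.0110 M.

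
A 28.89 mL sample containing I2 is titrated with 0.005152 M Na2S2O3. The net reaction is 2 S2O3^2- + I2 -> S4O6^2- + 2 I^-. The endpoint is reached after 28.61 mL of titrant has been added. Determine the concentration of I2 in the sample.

n(Na2S2O3) = 0.005152 x 0.02861 = 0.0001474 mol.
From the balanced equation, 2 mol Na2S2O3 reacts with 1 mol I2, so n(I2) = 0.0001474 x 1/2 = 7.370e-5 mol.
[I2] = 7.370e-5 / 0.02889 L = 0.00255 M.

0.00255 M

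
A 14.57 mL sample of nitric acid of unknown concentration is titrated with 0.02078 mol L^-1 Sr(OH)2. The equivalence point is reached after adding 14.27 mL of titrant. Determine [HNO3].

n(Sr(OH)2) delivered = 0.02078 x 0.01427 = 0.0002965 mol.
The reaction is 2 HNO3 + 1 Sr(OH)2, so n(HNO3) = 0.0002965 x 2/1 = 0.0005931 mol.
[HNO3] = 0.0005931 mol / 0.01457 L = 0.0407 M.

0.0407 M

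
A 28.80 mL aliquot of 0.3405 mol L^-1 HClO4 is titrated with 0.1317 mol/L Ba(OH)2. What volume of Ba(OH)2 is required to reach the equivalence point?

37.2 mL

n(HClO4) = 0.3405 mol/L x 0.02880 L = 0.009806 mol.
The neutralisation is 2 HClO4 : 1 Ba(OH)2, so n(Ba(OH)2) = 0.009806 x 1/2 = 0.004903 mol.
V(Ba(OH)2) = 0.004903 / 0.1317 = 0.03723 L = 37.2 mL.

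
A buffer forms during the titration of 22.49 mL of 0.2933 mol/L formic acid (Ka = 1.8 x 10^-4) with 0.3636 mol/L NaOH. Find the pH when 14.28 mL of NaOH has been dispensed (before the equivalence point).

4.31

Initial n(HCOOH) = 0.2933 x 0.02249 = 0.006596 mol.
n(NaOH) added = 0.3636 x 0.01428 = 0.005192 mol, converting that many moles of HCOOH to HCOO-.
Remaining n(HCOOH) = 0.001404 mol; n(HCOO-) = 0.005192 mol.
By Henderson-Hasselbalch, pH = pKa + log([A^-]/[HA]) = 3.74 + log(0.005192/0.001404) = 3.74 + (+0.57) = 4.31.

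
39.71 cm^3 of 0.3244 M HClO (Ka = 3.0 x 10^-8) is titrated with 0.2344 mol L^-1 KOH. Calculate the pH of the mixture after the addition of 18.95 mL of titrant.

Initial n(HClO) = 0.3244 x 0.03971 = 0.01288 mol.
n(KOH) added = 0.2344 x 0.01895 = 0.004442 mol, converting that many moles of HClO to ClO-.
Remaining n(HClO) = 0.008440 mol; n(ClO-) = 0.004442 mol.
By Henderson-Hasselbalch, pH = pKa + log([A^-]/[HA]) = 7.52 + log(0.004442/0.008440) = 7.52 + (-0.28) = 7.24.

7.24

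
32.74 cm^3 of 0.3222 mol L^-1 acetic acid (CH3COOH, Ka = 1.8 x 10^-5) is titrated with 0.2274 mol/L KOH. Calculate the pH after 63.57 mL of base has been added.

n(acid) = 0.3222 x 0.03274 = 0.01055 mol; n(KOH) added = 0.2274 x 0.06357 = 0.01446 mol.
Base is in excess by 0.01446 - 0.01055 = 0.003907 mol in a total volume of 0.09631 L.
[OH^-] = 0.003907/0.09631 = 0.04057 M, so pOH = 1.39 and pH = 14.00 - 1.39 = 12.61.

12.61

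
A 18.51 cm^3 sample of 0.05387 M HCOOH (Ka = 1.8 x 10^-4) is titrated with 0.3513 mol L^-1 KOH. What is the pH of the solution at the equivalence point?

n(HCOOH) = 0.05387 x 0.01851 = 0.0009971 mol; V(KOH) at equivalence = 0.0009971/0.3513 = 0.002838 L.
At equivalence all the acid is converted to HCOO-; total volume = 0.01851 + 0.002838 = 0.02135 L, so [HCOO-] = 0.0009971/0.02135 = 0.04671 M.
Kb = Kw/Ka = 1.0e-14 / 1.8 x 10^-4 = 5.56e-11.
[OH^-] = sqrt(Kb x [HCOO-]) = sqrt(5.56e-11 x 0.04671) = 1.61e-6 M.
pOH = 5.79, so pH = 14.00 - 5.79 = 8.21.

8.21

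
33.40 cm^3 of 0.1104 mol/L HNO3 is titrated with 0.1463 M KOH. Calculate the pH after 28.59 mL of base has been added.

n(acid) = 0.1104 x 0.03340 = 0.003687 mol; n(KOH) added = 0.1463 x 0.02859 = 0.004183 mol.
Base is in excess by 0.004183 - 0.003687 = 0.0004954 mol in a total volume of 0.06199 L.
[OH^-] = 0.0004954/0.06199 = 0.007991 M, so pOH = 2.10 and pH = 14.00 - 2.10 = 11.90.

11.90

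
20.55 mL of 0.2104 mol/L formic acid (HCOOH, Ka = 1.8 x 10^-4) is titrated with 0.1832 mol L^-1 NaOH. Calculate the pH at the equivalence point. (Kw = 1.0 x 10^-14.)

8.37

n(HCOOH) = 0.2104 x 0.02055 = 0.004324 mol; V(NaOH) at equivalence = 0.004324/0.1832 = 0.02360 L.
At equivalence all the acid is converted to HCOO-; total volume = 0.02055 + 0.02360 = 0.04415 L, so [HCOO-] = 0.004324/0.04415 = 0.09793 M.
Kb = Kw/Ka = 1.0e-14 / 1.8 x 10^-4 = 5.56e-11.
[OH^-] = sqrt(Kb x [HCOO-]) = sqrt(5.56e-11 x 0.09793) = 2.33e-6 M.
pOH = 5.63, so pH = 14.00 - 5.63 = 8.37.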